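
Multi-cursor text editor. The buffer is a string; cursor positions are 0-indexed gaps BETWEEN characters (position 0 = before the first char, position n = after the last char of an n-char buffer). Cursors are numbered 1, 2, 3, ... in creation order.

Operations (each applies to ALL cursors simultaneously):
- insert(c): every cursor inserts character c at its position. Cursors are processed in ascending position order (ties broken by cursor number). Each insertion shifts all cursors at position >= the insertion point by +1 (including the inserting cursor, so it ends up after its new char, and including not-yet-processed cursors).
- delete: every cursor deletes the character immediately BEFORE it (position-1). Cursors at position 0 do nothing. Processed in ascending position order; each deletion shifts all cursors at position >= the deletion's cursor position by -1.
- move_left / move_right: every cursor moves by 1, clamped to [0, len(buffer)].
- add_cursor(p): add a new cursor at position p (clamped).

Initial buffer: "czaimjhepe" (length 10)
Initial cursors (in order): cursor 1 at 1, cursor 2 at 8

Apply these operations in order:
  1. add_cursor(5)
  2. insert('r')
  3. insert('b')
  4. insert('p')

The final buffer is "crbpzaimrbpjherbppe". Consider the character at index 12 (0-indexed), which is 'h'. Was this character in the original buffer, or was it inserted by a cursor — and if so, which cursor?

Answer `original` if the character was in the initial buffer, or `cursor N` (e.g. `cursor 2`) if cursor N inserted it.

After op 1 (add_cursor(5)): buffer="czaimjhepe" (len 10), cursors c1@1 c3@5 c2@8, authorship ..........
After op 2 (insert('r')): buffer="crzaimrjherpe" (len 13), cursors c1@2 c3@7 c2@11, authorship .1....3...2..
After op 3 (insert('b')): buffer="crbzaimrbjherbpe" (len 16), cursors c1@3 c3@9 c2@14, authorship .11....33...22..
After op 4 (insert('p')): buffer="crbpzaimrbpjherbppe" (len 19), cursors c1@4 c3@11 c2@17, authorship .111....333...222..
Authorship (.=original, N=cursor N): . 1 1 1 . . . . 3 3 3 . . . 2 2 2 . .
Index 12: author = original

Answer: original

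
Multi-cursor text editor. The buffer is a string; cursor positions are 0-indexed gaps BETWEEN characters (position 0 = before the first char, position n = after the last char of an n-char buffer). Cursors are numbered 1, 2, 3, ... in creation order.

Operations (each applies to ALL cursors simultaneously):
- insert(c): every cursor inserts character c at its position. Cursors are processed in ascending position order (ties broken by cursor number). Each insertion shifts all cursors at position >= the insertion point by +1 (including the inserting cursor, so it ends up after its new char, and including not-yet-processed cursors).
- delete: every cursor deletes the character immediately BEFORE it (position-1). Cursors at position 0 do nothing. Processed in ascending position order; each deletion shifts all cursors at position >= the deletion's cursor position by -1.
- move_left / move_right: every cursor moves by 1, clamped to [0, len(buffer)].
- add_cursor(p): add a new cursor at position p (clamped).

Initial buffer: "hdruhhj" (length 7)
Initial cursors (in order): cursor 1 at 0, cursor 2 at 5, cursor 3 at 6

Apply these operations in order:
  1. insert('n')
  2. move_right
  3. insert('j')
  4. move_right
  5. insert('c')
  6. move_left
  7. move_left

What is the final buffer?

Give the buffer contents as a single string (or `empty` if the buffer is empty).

Answer: nhjdcruhnhjncjjc

Derivation:
After op 1 (insert('n')): buffer="nhdruhnhnj" (len 10), cursors c1@1 c2@7 c3@9, authorship 1.....2.3.
After op 2 (move_right): buffer="nhdruhnhnj" (len 10), cursors c1@2 c2@8 c3@10, authorship 1.....2.3.
After op 3 (insert('j')): buffer="nhjdruhnhjnjj" (len 13), cursors c1@3 c2@10 c3@13, authorship 1.1....2.23.3
After op 4 (move_right): buffer="nhjdruhnhjnjj" (len 13), cursors c1@4 c2@11 c3@13, authorship 1.1....2.23.3
After op 5 (insert('c')): buffer="nhjdcruhnhjncjjc" (len 16), cursors c1@5 c2@13 c3@16, authorship 1.1.1...2.232.33
After op 6 (move_left): buffer="nhjdcruhnhjncjjc" (len 16), cursors c1@4 c2@12 c3@15, authorship 1.1.1...2.232.33
After op 7 (move_left): buffer="nhjdcruhnhjncjjc" (len 16), cursors c1@3 c2@11 c3@14, authorship 1.1.1...2.232.33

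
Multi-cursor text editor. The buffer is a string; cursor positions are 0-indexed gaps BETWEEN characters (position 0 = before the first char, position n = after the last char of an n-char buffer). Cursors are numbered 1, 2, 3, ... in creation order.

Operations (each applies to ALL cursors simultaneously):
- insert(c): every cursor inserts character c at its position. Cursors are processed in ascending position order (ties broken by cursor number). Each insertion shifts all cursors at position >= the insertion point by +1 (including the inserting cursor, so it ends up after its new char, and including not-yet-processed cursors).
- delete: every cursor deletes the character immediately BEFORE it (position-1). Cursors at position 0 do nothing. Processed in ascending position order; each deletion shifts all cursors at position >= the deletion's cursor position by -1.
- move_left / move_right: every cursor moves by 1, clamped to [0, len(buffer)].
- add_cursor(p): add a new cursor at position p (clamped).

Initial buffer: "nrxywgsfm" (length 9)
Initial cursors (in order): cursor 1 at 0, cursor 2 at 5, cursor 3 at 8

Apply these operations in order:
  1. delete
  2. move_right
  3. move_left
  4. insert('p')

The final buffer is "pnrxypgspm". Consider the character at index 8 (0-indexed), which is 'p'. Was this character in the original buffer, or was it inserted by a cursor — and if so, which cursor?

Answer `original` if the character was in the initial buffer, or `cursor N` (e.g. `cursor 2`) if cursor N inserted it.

Answer: cursor 3

Derivation:
After op 1 (delete): buffer="nrxygsm" (len 7), cursors c1@0 c2@4 c3@6, authorship .......
After op 2 (move_right): buffer="nrxygsm" (len 7), cursors c1@1 c2@5 c3@7, authorship .......
After op 3 (move_left): buffer="nrxygsm" (len 7), cursors c1@0 c2@4 c3@6, authorship .......
After op 4 (insert('p')): buffer="pnrxypgspm" (len 10), cursors c1@1 c2@6 c3@9, authorship 1....2..3.
Authorship (.=original, N=cursor N): 1 . . . . 2 . . 3 .
Index 8: author = 3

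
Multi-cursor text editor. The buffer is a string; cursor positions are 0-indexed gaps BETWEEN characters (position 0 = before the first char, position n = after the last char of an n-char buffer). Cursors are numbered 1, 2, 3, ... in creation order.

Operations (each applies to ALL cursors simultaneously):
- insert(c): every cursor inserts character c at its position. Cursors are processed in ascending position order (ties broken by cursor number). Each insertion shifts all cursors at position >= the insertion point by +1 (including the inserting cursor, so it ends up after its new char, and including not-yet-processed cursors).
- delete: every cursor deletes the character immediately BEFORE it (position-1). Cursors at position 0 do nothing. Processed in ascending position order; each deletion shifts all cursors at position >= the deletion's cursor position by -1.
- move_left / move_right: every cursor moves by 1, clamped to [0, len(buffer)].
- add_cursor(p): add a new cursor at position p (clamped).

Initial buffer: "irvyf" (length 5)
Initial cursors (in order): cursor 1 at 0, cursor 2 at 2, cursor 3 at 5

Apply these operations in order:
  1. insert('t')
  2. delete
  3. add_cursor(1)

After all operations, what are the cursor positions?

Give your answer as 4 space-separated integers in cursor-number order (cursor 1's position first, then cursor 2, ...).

Answer: 0 2 5 1

Derivation:
After op 1 (insert('t')): buffer="tirtvyft" (len 8), cursors c1@1 c2@4 c3@8, authorship 1..2...3
After op 2 (delete): buffer="irvyf" (len 5), cursors c1@0 c2@2 c3@5, authorship .....
After op 3 (add_cursor(1)): buffer="irvyf" (len 5), cursors c1@0 c4@1 c2@2 c3@5, authorship .....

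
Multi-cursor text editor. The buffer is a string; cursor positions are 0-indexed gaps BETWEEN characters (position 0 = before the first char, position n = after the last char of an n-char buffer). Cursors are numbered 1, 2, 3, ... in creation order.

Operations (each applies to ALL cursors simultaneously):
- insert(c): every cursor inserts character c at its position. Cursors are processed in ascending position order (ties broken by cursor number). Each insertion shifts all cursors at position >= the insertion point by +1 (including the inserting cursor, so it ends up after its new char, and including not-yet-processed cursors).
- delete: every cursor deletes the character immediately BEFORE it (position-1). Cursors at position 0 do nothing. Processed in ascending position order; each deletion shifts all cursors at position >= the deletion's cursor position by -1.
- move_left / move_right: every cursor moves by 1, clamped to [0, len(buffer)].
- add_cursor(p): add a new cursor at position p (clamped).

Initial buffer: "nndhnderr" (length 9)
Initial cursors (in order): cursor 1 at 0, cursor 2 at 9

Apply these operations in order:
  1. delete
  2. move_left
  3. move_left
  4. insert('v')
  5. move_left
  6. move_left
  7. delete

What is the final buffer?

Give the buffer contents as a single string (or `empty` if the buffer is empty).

Answer: vnndhdver

Derivation:
After op 1 (delete): buffer="nndhnder" (len 8), cursors c1@0 c2@8, authorship ........
After op 2 (move_left): buffer="nndhnder" (len 8), cursors c1@0 c2@7, authorship ........
After op 3 (move_left): buffer="nndhnder" (len 8), cursors c1@0 c2@6, authorship ........
After op 4 (insert('v')): buffer="vnndhndver" (len 10), cursors c1@1 c2@8, authorship 1......2..
After op 5 (move_left): buffer="vnndhndver" (len 10), cursors c1@0 c2@7, authorship 1......2..
After op 6 (move_left): buffer="vnndhndver" (len 10), cursors c1@0 c2@6, authorship 1......2..
After op 7 (delete): buffer="vnndhdver" (len 9), cursors c1@0 c2@5, authorship 1.....2..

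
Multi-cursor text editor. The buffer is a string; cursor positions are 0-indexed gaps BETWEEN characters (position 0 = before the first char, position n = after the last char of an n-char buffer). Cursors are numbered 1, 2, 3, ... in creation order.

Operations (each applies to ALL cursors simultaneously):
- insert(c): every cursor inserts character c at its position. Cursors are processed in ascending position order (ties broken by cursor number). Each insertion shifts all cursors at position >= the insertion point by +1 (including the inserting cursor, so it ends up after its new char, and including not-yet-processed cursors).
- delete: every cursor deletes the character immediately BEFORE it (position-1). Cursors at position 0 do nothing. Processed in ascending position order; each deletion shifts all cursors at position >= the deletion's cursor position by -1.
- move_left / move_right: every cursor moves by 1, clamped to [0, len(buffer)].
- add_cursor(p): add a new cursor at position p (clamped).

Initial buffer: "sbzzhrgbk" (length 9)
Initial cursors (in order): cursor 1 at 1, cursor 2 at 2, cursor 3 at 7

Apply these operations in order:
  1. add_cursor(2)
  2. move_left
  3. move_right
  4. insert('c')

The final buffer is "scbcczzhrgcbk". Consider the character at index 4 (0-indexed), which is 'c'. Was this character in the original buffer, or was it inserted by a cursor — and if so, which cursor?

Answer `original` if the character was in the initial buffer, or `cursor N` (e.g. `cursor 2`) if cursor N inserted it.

Answer: cursor 4

Derivation:
After op 1 (add_cursor(2)): buffer="sbzzhrgbk" (len 9), cursors c1@1 c2@2 c4@2 c3@7, authorship .........
After op 2 (move_left): buffer="sbzzhrgbk" (len 9), cursors c1@0 c2@1 c4@1 c3@6, authorship .........
After op 3 (move_right): buffer="sbzzhrgbk" (len 9), cursors c1@1 c2@2 c4@2 c3@7, authorship .........
After op 4 (insert('c')): buffer="scbcczzhrgcbk" (len 13), cursors c1@2 c2@5 c4@5 c3@11, authorship .1.24.....3..
Authorship (.=original, N=cursor N): . 1 . 2 4 . . . . . 3 . .
Index 4: author = 4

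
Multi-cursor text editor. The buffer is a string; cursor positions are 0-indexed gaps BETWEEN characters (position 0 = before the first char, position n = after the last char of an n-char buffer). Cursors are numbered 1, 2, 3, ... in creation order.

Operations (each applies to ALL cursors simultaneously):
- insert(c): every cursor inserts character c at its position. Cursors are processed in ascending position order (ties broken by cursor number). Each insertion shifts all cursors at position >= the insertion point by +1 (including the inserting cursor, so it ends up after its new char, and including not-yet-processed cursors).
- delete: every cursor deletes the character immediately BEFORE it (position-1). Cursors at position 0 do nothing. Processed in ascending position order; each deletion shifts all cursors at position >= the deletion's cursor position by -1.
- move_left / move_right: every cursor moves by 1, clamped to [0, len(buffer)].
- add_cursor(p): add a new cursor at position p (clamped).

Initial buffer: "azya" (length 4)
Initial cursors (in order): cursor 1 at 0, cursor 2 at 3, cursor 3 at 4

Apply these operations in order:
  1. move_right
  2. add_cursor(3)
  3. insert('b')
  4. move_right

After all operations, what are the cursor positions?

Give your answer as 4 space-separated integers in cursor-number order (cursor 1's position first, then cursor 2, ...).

Answer: 3 8 8 6

Derivation:
After op 1 (move_right): buffer="azya" (len 4), cursors c1@1 c2@4 c3@4, authorship ....
After op 2 (add_cursor(3)): buffer="azya" (len 4), cursors c1@1 c4@3 c2@4 c3@4, authorship ....
After op 3 (insert('b')): buffer="abzybabb" (len 8), cursors c1@2 c4@5 c2@8 c3@8, authorship .1..4.23
After op 4 (move_right): buffer="abzybabb" (len 8), cursors c1@3 c4@6 c2@8 c3@8, authorship .1..4.23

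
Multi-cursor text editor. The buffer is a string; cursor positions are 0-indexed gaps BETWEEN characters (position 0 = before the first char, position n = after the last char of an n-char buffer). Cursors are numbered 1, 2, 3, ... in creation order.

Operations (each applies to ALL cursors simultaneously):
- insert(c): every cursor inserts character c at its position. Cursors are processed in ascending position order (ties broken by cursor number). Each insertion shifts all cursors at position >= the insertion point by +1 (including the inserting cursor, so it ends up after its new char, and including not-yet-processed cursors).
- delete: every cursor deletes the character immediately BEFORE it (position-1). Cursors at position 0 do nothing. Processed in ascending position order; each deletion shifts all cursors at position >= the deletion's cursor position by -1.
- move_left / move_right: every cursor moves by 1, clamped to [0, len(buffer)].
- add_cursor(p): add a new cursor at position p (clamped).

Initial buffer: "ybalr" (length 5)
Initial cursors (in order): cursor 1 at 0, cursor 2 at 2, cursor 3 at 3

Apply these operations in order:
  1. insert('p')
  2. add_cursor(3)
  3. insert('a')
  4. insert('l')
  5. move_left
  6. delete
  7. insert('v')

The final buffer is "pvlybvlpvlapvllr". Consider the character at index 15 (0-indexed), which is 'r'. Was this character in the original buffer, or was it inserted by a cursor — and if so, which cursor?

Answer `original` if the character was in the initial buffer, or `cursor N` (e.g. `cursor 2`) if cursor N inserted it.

After op 1 (insert('p')): buffer="pybpaplr" (len 8), cursors c1@1 c2@4 c3@6, authorship 1..2.3..
After op 2 (add_cursor(3)): buffer="pybpaplr" (len 8), cursors c1@1 c4@3 c2@4 c3@6, authorship 1..2.3..
After op 3 (insert('a')): buffer="paybapaapalr" (len 12), cursors c1@2 c4@5 c2@7 c3@10, authorship 11..422.33..
After op 4 (insert('l')): buffer="palybalpalapallr" (len 16), cursors c1@3 c4@7 c2@10 c3@14, authorship 111..44222.333..
After op 5 (move_left): buffer="palybalpalapallr" (len 16), cursors c1@2 c4@6 c2@9 c3@13, authorship 111..44222.333..
After op 6 (delete): buffer="plyblplapllr" (len 12), cursors c1@1 c4@4 c2@6 c3@9, authorship 11..422.33..
After op 7 (insert('v')): buffer="pvlybvlpvlapvllr" (len 16), cursors c1@2 c4@6 c2@9 c3@13, authorship 111..44222.333..
Authorship (.=original, N=cursor N): 1 1 1 . . 4 4 2 2 2 . 3 3 3 . .
Index 15: author = original

Answer: original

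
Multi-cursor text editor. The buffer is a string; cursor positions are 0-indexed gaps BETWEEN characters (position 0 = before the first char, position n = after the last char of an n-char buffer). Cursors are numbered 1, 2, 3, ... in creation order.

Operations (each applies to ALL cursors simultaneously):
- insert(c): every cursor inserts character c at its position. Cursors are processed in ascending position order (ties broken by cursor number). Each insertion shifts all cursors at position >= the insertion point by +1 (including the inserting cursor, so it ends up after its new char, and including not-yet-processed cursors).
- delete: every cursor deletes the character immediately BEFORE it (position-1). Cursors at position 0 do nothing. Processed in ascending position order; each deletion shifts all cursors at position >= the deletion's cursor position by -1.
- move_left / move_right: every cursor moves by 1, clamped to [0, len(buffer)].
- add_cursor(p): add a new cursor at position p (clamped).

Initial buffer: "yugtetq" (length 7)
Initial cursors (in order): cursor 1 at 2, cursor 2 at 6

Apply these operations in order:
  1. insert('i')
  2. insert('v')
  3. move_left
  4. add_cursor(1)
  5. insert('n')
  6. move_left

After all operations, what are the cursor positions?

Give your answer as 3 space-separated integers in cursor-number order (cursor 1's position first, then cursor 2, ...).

After op 1 (insert('i')): buffer="yuigtetiq" (len 9), cursors c1@3 c2@8, authorship ..1....2.
After op 2 (insert('v')): buffer="yuivgtetivq" (len 11), cursors c1@4 c2@10, authorship ..11....22.
After op 3 (move_left): buffer="yuivgtetivq" (len 11), cursors c1@3 c2@9, authorship ..11....22.
After op 4 (add_cursor(1)): buffer="yuivgtetivq" (len 11), cursors c3@1 c1@3 c2@9, authorship ..11....22.
After op 5 (insert('n')): buffer="ynuinvgtetinvq" (len 14), cursors c3@2 c1@5 c2@12, authorship .3.111....222.
After op 6 (move_left): buffer="ynuinvgtetinvq" (len 14), cursors c3@1 c1@4 c2@11, authorship .3.111....222.

Answer: 4 11 1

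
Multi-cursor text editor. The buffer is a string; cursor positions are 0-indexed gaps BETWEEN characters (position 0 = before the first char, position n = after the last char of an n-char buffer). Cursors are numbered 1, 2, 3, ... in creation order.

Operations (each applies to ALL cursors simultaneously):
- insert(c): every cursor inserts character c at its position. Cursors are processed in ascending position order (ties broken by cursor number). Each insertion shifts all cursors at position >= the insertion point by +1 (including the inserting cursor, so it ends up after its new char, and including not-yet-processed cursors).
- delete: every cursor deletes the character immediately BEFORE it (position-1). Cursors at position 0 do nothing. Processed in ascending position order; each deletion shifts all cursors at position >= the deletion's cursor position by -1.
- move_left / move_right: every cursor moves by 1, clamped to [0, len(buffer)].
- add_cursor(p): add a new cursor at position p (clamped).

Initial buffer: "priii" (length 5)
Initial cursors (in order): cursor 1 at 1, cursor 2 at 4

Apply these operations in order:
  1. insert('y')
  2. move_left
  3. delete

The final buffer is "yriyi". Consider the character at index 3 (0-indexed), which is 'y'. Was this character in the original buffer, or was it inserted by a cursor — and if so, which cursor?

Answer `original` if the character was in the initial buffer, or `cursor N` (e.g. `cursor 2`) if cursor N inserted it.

After op 1 (insert('y')): buffer="pyriiyi" (len 7), cursors c1@2 c2@6, authorship .1...2.
After op 2 (move_left): buffer="pyriiyi" (len 7), cursors c1@1 c2@5, authorship .1...2.
After op 3 (delete): buffer="yriyi" (len 5), cursors c1@0 c2@3, authorship 1..2.
Authorship (.=original, N=cursor N): 1 . . 2 .
Index 3: author = 2

Answer: cursor 2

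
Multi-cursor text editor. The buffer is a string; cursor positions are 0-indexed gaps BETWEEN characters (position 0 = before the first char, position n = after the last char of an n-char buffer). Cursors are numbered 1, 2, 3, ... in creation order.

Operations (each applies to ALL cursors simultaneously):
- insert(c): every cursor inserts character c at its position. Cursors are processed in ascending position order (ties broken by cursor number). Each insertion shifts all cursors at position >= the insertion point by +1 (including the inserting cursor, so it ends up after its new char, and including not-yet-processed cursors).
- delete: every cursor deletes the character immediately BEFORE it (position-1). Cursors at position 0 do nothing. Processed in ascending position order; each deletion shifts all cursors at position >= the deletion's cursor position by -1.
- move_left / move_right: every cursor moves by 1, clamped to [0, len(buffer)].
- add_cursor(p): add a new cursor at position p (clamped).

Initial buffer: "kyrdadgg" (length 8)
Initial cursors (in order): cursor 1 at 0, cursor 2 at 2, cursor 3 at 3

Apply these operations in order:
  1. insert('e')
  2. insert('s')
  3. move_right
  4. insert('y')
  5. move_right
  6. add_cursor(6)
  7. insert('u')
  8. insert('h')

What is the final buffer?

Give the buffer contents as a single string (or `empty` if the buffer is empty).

Answer: eskyyuheuhsryeuhsdyauhdgg

Derivation:
After op 1 (insert('e')): buffer="ekyeredadgg" (len 11), cursors c1@1 c2@4 c3@6, authorship 1..2.3.....
After op 2 (insert('s')): buffer="eskyesresdadgg" (len 14), cursors c1@2 c2@6 c3@9, authorship 11..22.33.....
After op 3 (move_right): buffer="eskyesresdadgg" (len 14), cursors c1@3 c2@7 c3@10, authorship 11..22.33.....
After op 4 (insert('y')): buffer="eskyyesryesdyadgg" (len 17), cursors c1@4 c2@9 c3@13, authorship 11.1.22.233.3....
After op 5 (move_right): buffer="eskyyesryesdyadgg" (len 17), cursors c1@5 c2@10 c3@14, authorship 11.1.22.233.3....
After op 6 (add_cursor(6)): buffer="eskyyesryesdyadgg" (len 17), cursors c1@5 c4@6 c2@10 c3@14, authorship 11.1.22.233.3....
After op 7 (insert('u')): buffer="eskyyueusryeusdyaudgg" (len 21), cursors c1@6 c4@8 c2@13 c3@18, authorship 11.1.1242.2323.3.3...
After op 8 (insert('h')): buffer="eskyyuheuhsryeuhsdyauhdgg" (len 25), cursors c1@7 c4@10 c2@16 c3@22, authorship 11.1.112442.23223.3.33...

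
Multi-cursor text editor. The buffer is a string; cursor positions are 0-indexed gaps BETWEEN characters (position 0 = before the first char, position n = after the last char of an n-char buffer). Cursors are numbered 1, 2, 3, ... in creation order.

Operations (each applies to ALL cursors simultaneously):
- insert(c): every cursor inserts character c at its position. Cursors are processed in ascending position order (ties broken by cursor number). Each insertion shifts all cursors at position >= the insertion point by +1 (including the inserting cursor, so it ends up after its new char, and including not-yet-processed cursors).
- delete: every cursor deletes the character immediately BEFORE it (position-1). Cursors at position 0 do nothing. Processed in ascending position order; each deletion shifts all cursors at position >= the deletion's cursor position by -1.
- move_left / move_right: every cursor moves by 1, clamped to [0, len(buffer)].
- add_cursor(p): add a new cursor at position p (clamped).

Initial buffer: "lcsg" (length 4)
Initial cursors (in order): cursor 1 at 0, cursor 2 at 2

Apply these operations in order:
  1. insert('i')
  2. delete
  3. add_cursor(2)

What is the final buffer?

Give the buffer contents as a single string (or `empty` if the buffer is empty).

After op 1 (insert('i')): buffer="ilcisg" (len 6), cursors c1@1 c2@4, authorship 1..2..
After op 2 (delete): buffer="lcsg" (len 4), cursors c1@0 c2@2, authorship ....
After op 3 (add_cursor(2)): buffer="lcsg" (len 4), cursors c1@0 c2@2 c3@2, authorship ....

Answer: lcsg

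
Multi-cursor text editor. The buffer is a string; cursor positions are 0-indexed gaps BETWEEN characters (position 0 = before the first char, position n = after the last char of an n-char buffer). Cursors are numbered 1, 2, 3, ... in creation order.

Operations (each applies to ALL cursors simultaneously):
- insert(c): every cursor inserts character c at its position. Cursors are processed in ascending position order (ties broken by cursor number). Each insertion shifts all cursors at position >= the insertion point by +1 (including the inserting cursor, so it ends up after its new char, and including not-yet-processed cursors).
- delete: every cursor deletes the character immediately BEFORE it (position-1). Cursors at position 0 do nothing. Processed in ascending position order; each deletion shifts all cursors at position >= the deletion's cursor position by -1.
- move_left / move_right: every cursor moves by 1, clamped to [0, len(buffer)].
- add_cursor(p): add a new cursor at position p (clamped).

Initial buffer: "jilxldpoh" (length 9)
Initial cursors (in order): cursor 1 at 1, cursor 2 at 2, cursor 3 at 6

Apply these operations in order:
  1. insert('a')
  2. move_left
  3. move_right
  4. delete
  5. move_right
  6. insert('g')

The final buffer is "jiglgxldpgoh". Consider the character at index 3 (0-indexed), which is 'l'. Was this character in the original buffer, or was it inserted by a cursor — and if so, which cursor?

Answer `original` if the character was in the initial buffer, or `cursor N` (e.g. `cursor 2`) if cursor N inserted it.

Answer: original

Derivation:
After op 1 (insert('a')): buffer="jaialxldapoh" (len 12), cursors c1@2 c2@4 c3@9, authorship .1.2....3...
After op 2 (move_left): buffer="jaialxldapoh" (len 12), cursors c1@1 c2@3 c3@8, authorship .1.2....3...
After op 3 (move_right): buffer="jaialxldapoh" (len 12), cursors c1@2 c2@4 c3@9, authorship .1.2....3...
After op 4 (delete): buffer="jilxldpoh" (len 9), cursors c1@1 c2@2 c3@6, authorship .........
After op 5 (move_right): buffer="jilxldpoh" (len 9), cursors c1@2 c2@3 c3@7, authorship .........
After op 6 (insert('g')): buffer="jiglgxldpgoh" (len 12), cursors c1@3 c2@5 c3@10, authorship ..1.2....3..
Authorship (.=original, N=cursor N): . . 1 . 2 . . . . 3 . .
Index 3: author = original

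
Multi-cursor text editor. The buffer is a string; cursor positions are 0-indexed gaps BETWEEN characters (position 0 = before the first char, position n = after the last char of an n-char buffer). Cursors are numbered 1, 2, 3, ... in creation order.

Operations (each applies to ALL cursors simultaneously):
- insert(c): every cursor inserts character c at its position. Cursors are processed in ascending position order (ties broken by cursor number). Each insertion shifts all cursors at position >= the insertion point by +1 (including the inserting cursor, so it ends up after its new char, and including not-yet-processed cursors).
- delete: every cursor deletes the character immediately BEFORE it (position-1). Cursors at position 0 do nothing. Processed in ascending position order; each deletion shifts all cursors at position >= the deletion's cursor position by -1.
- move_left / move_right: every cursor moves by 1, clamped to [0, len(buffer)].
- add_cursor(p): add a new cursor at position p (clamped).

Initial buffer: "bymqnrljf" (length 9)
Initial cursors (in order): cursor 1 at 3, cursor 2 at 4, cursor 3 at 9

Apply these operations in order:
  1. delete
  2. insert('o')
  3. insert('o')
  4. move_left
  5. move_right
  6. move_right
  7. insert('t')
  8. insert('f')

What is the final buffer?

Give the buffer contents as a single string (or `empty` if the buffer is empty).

Answer: byoooonttffrljootf

Derivation:
After op 1 (delete): buffer="bynrlj" (len 6), cursors c1@2 c2@2 c3@6, authorship ......
After op 2 (insert('o')): buffer="byoonrljo" (len 9), cursors c1@4 c2@4 c3@9, authorship ..12....3
After op 3 (insert('o')): buffer="byoooonrljoo" (len 12), cursors c1@6 c2@6 c3@12, authorship ..1212....33
After op 4 (move_left): buffer="byoooonrljoo" (len 12), cursors c1@5 c2@5 c3@11, authorship ..1212....33
After op 5 (move_right): buffer="byoooonrljoo" (len 12), cursors c1@6 c2@6 c3@12, authorship ..1212....33
After op 6 (move_right): buffer="byoooonrljoo" (len 12), cursors c1@7 c2@7 c3@12, authorship ..1212....33
After op 7 (insert('t')): buffer="byoooonttrljoot" (len 15), cursors c1@9 c2@9 c3@15, authorship ..1212.12...333
After op 8 (insert('f')): buffer="byoooonttffrljootf" (len 18), cursors c1@11 c2@11 c3@18, authorship ..1212.1212...3333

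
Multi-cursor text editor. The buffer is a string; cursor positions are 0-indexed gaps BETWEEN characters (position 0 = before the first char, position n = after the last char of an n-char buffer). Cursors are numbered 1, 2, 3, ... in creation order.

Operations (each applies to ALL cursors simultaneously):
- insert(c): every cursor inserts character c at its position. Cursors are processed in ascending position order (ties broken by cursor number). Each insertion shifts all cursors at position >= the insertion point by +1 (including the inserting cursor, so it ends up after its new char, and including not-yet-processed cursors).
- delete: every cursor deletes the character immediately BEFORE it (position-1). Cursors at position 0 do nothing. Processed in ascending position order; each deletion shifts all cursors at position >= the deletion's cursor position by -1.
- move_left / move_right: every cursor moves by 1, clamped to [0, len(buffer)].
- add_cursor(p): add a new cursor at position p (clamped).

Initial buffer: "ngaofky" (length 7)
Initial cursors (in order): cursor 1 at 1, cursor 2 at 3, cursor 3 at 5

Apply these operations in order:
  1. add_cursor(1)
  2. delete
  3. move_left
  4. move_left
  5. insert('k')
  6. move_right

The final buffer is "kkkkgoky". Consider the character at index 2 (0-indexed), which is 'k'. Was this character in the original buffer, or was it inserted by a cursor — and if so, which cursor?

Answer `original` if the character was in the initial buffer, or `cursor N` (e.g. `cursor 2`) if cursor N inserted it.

Answer: cursor 3

Derivation:
After op 1 (add_cursor(1)): buffer="ngaofky" (len 7), cursors c1@1 c4@1 c2@3 c3@5, authorship .......
After op 2 (delete): buffer="goky" (len 4), cursors c1@0 c4@0 c2@1 c3@2, authorship ....
After op 3 (move_left): buffer="goky" (len 4), cursors c1@0 c2@0 c4@0 c3@1, authorship ....
After op 4 (move_left): buffer="goky" (len 4), cursors c1@0 c2@0 c3@0 c4@0, authorship ....
After op 5 (insert('k')): buffer="kkkkgoky" (len 8), cursors c1@4 c2@4 c3@4 c4@4, authorship 1234....
After op 6 (move_right): buffer="kkkkgoky" (len 8), cursors c1@5 c2@5 c3@5 c4@5, authorship 1234....
Authorship (.=original, N=cursor N): 1 2 3 4 . . . .
Index 2: author = 3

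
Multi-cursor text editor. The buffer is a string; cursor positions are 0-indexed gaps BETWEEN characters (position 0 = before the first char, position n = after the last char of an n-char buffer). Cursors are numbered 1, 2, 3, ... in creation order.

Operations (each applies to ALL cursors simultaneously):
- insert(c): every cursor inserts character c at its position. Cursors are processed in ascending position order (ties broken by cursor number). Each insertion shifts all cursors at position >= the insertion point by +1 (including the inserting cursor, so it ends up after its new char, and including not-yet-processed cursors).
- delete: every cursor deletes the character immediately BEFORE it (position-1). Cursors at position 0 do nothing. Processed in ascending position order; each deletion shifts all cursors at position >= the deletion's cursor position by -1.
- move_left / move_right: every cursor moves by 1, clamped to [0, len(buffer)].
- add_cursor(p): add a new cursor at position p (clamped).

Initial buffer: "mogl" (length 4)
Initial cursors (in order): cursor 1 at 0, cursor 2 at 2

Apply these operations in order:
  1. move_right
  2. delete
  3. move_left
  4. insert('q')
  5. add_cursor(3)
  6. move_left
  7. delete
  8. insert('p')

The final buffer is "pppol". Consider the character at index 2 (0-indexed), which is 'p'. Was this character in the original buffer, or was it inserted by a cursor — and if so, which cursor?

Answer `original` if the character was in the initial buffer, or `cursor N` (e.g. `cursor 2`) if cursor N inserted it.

Answer: cursor 3

Derivation:
After op 1 (move_right): buffer="mogl" (len 4), cursors c1@1 c2@3, authorship ....
After op 2 (delete): buffer="ol" (len 2), cursors c1@0 c2@1, authorship ..
After op 3 (move_left): buffer="ol" (len 2), cursors c1@0 c2@0, authorship ..
After op 4 (insert('q')): buffer="qqol" (len 4), cursors c1@2 c2@2, authorship 12..
After op 5 (add_cursor(3)): buffer="qqol" (len 4), cursors c1@2 c2@2 c3@3, authorship 12..
After op 6 (move_left): buffer="qqol" (len 4), cursors c1@1 c2@1 c3@2, authorship 12..
After op 7 (delete): buffer="ol" (len 2), cursors c1@0 c2@0 c3@0, authorship ..
After op 8 (insert('p')): buffer="pppol" (len 5), cursors c1@3 c2@3 c3@3, authorship 123..
Authorship (.=original, N=cursor N): 1 2 3 . .
Index 2: author = 3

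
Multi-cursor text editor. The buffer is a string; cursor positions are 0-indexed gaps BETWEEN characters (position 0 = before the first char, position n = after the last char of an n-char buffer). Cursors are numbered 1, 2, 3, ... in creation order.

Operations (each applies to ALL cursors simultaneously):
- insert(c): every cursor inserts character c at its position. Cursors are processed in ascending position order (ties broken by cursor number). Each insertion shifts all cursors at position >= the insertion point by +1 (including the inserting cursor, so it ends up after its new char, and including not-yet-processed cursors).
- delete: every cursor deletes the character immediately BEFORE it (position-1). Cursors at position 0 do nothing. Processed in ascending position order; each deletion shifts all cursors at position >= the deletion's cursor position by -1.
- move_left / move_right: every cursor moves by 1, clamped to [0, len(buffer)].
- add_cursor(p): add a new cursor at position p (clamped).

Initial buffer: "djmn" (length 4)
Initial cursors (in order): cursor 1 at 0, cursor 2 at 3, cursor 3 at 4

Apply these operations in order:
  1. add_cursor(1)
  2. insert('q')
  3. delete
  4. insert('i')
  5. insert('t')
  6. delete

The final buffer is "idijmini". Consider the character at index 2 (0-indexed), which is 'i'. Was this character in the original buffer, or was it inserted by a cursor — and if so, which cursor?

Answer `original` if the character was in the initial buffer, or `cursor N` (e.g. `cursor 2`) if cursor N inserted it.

Answer: cursor 4

Derivation:
After op 1 (add_cursor(1)): buffer="djmn" (len 4), cursors c1@0 c4@1 c2@3 c3@4, authorship ....
After op 2 (insert('q')): buffer="qdqjmqnq" (len 8), cursors c1@1 c4@3 c2@6 c3@8, authorship 1.4..2.3
After op 3 (delete): buffer="djmn" (len 4), cursors c1@0 c4@1 c2@3 c3@4, authorship ....
After op 4 (insert('i')): buffer="idijmini" (len 8), cursors c1@1 c4@3 c2@6 c3@8, authorship 1.4..2.3
After op 5 (insert('t')): buffer="itditjmitnit" (len 12), cursors c1@2 c4@5 c2@9 c3@12, authorship 11.44..22.33
After op 6 (delete): buffer="idijmini" (len 8), cursors c1@1 c4@3 c2@6 c3@8, authorship 1.4..2.3
Authorship (.=original, N=cursor N): 1 . 4 . . 2 . 3
Index 2: author = 4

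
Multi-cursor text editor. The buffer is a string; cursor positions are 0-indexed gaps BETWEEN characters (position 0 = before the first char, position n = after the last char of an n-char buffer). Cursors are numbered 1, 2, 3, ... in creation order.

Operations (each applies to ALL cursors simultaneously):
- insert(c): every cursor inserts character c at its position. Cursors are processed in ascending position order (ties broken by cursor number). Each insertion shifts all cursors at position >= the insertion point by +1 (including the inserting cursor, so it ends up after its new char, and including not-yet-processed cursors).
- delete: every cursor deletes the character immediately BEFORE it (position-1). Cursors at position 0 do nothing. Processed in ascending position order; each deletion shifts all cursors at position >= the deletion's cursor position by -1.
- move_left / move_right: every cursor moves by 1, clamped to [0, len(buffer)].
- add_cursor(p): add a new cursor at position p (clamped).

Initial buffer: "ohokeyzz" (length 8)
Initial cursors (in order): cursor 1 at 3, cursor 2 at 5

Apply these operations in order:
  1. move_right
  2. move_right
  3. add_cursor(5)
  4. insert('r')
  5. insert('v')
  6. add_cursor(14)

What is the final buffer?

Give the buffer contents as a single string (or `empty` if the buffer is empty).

Answer: ohokerrvvyzrvz

Derivation:
After op 1 (move_right): buffer="ohokeyzz" (len 8), cursors c1@4 c2@6, authorship ........
After op 2 (move_right): buffer="ohokeyzz" (len 8), cursors c1@5 c2@7, authorship ........
After op 3 (add_cursor(5)): buffer="ohokeyzz" (len 8), cursors c1@5 c3@5 c2@7, authorship ........
After op 4 (insert('r')): buffer="ohokerryzrz" (len 11), cursors c1@7 c3@7 c2@10, authorship .....13..2.
After op 5 (insert('v')): buffer="ohokerrvvyzrvz" (len 14), cursors c1@9 c3@9 c2@13, authorship .....1313..22.
After op 6 (add_cursor(14)): buffer="ohokerrvvyzrvz" (len 14), cursors c1@9 c3@9 c2@13 c4@14, authorship .....1313..22.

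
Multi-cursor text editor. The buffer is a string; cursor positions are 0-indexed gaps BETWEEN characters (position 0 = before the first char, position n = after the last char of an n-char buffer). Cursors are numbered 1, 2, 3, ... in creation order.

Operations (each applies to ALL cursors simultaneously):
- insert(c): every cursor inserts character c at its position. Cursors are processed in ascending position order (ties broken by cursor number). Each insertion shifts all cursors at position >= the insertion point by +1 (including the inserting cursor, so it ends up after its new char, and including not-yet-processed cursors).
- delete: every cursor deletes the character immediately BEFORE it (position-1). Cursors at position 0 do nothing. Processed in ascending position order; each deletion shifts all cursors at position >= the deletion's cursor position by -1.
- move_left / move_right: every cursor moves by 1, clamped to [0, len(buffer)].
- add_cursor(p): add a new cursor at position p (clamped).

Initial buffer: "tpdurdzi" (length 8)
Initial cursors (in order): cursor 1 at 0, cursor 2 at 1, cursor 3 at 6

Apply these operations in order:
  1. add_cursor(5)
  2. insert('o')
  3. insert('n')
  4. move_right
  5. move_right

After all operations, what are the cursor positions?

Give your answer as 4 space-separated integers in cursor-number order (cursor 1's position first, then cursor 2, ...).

After op 1 (add_cursor(5)): buffer="tpdurdzi" (len 8), cursors c1@0 c2@1 c4@5 c3@6, authorship ........
After op 2 (insert('o')): buffer="otopdurodozi" (len 12), cursors c1@1 c2@3 c4@8 c3@10, authorship 1.2....4.3..
After op 3 (insert('n')): buffer="ontonpdurondonzi" (len 16), cursors c1@2 c2@5 c4@11 c3@14, authorship 11.22....44.33..
After op 4 (move_right): buffer="ontonpdurondonzi" (len 16), cursors c1@3 c2@6 c4@12 c3@15, authorship 11.22....44.33..
After op 5 (move_right): buffer="ontonpdurondonzi" (len 16), cursors c1@4 c2@7 c4@13 c3@16, authorship 11.22....44.33..

Answer: 4 7 16 13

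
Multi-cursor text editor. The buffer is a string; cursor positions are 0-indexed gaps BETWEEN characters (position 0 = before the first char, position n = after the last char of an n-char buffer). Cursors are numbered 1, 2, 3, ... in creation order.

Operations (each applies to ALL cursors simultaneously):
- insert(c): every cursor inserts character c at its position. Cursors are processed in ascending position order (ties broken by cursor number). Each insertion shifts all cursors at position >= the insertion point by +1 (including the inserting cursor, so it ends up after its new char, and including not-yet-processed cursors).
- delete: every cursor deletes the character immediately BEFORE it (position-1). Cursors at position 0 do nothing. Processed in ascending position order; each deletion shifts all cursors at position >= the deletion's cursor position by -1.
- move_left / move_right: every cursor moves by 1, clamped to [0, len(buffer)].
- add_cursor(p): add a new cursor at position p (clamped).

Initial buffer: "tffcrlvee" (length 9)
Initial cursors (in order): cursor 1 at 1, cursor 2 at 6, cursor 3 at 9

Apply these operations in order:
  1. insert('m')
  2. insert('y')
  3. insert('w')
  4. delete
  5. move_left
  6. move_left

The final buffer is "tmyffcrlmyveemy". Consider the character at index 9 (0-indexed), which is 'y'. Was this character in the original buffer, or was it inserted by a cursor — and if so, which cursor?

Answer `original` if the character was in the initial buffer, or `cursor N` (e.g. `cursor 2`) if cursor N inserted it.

After op 1 (insert('m')): buffer="tmffcrlmveem" (len 12), cursors c1@2 c2@8 c3@12, authorship .1.....2...3
After op 2 (insert('y')): buffer="tmyffcrlmyveemy" (len 15), cursors c1@3 c2@10 c3@15, authorship .11.....22...33
After op 3 (insert('w')): buffer="tmywffcrlmywveemyw" (len 18), cursors c1@4 c2@12 c3@18, authorship .111.....222...333
After op 4 (delete): buffer="tmyffcrlmyveemy" (len 15), cursors c1@3 c2@10 c3@15, authorship .11.....22...33
After op 5 (move_left): buffer="tmyffcrlmyveemy" (len 15), cursors c1@2 c2@9 c3@14, authorship .11.....22...33
After op 6 (move_left): buffer="tmyffcrlmyveemy" (len 15), cursors c1@1 c2@8 c3@13, authorship .11.....22...33
Authorship (.=original, N=cursor N): . 1 1 . . . . . 2 2 . . . 3 3
Index 9: author = 2

Answer: cursor 2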